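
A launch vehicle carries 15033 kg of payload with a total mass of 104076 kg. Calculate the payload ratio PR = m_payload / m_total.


PR = 15033 / 104076 = 0.1444

0.1444


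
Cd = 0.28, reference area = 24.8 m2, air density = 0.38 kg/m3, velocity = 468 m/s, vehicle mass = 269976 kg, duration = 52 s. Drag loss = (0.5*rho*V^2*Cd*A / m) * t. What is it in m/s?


D = 0.5 * 0.38 * 468^2 * 0.28 * 24.8 = 288971.5 N
a = 288971.5 / 269976 = 1.0704 m/s2
dV = 1.0704 * 52 = 55.7 m/s

55.7 m/s


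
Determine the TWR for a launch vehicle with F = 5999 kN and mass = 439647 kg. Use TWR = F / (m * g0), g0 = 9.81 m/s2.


TWR = 5999000 / (439647 * 9.81) = 1.39

1.39


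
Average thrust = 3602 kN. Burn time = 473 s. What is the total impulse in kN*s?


It = 3602 * 473 = 1703746 kN*s

1703746 kN*s


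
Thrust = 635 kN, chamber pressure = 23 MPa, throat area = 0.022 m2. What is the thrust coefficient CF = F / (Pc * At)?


CF = 635000 / (23e6 * 0.022) = 1.25

1.25


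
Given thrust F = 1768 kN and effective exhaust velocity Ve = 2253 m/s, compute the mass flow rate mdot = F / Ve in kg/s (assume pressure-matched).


mdot = F / Ve = 1768000 / 2253 = 784.7 kg/s

784.7 kg/s


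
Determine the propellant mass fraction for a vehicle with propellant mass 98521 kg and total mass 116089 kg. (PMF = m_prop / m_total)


PMF = 98521 / 116089 = 0.849

0.849


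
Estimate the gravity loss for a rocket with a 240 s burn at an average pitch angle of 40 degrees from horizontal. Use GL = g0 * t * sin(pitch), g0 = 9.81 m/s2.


GL = 9.81 * 240 * sin(40 deg) = 1513 m/s

1513 m/s


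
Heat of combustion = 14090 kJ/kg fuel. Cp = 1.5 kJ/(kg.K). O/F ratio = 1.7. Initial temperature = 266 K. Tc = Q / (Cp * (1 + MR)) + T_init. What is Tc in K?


Tc = 14090 / (1.5 * (1 + 1.7)) + 266 = 3745 K

3745 K


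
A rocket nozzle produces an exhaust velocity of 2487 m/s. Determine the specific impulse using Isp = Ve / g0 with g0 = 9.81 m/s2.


Isp = Ve / g0 = 2487 / 9.81 = 253.5 s

253.5 s


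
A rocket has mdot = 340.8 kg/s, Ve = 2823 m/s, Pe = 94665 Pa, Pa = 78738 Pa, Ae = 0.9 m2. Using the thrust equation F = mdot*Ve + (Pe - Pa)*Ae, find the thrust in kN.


F = 340.8 * 2823 + (94665 - 78738) * 0.9 = 976413.0 N = 976.4 kN

976.4 kN


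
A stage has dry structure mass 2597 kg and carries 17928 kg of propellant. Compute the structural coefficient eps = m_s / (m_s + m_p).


eps = 2597 / (2597 + 17928) = 0.1265

0.1265


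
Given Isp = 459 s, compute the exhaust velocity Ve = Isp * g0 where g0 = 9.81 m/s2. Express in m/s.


Ve = Isp * g0 = 459 * 9.81 = 4502.8 m/s

4502.8 m/s


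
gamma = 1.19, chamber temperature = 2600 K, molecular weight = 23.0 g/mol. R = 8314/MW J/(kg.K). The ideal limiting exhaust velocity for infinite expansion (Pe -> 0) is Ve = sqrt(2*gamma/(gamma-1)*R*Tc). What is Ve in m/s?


R = 8314 / 23.0 = 361.48 J/(kg.K)
Ve = sqrt(2 * 1.19 / (1.19 - 1) * 361.48 * 2600) = 3431 m/s

3431 m/s


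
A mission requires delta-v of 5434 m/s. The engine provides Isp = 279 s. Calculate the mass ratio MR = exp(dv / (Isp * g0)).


Ve = 279 * 9.81 = 2736.99 m/s
MR = exp(5434 / 2736.99) = 7.282

7.282


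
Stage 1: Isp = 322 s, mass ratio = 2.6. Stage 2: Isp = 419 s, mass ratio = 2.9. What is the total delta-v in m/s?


dV1 = 322 * 9.81 * ln(2.6) = 3018.3 m/s
dV2 = 419 * 9.81 * ln(2.9) = 4376.4 m/s
Total dV = 3018.3 + 4376.4 = 7394.7 m/s ~ 7395 m/s

7395 m/s


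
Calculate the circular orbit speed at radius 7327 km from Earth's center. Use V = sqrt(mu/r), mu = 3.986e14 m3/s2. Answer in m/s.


V = sqrt(3.986e14 / 7327000) = 7376 m/s

7376 m/s


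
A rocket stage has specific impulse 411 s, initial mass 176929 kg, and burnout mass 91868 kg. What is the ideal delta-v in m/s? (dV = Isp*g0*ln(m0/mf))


Ve = 411 * 9.81 = 4031.91 m/s
dV = 4031.91 * ln(176929/91868) = 2642 m/s

2642 m/s


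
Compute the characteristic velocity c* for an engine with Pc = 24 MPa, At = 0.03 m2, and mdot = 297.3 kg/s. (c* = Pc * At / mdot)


c* = 24e6 * 0.03 / 297.3 = 2422 m/s

2422 m/s


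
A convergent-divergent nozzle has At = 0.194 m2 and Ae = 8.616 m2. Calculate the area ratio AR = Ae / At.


AR = 8.616 / 0.194 = 44.4

44.4


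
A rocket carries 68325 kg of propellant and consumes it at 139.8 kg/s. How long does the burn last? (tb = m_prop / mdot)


tb = 68325 / 139.8 = 488.7 s

488.7 s


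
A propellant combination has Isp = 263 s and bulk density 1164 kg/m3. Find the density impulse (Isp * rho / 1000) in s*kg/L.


rho*Isp = 263 * 1164 / 1000 = 306 s*kg/L

306 s*kg/L


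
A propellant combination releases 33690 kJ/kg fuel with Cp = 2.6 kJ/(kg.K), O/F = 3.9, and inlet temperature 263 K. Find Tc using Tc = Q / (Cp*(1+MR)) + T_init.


Tc = 33690 / (2.6 * (1 + 3.9)) + 263 = 2907 K

2907 K


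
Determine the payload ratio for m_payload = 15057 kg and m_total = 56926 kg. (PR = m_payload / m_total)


PR = 15057 / 56926 = 0.2645

0.2645


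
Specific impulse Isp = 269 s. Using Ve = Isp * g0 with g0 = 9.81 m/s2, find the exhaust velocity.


Ve = Isp * g0 = 269 * 9.81 = 2638.9 m/s

2638.9 m/s


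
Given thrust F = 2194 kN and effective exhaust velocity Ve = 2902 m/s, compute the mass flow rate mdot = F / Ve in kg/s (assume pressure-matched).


mdot = F / Ve = 2194000 / 2902 = 756.0 kg/s

756.0 kg/s


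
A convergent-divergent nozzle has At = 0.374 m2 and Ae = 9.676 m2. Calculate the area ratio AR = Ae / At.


AR = 9.676 / 0.374 = 25.9

25.9


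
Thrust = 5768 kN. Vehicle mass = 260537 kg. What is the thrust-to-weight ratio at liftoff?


TWR = 5768000 / (260537 * 9.81) = 2.26

2.26


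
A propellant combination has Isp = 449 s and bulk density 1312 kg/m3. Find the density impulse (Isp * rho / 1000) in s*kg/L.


rho*Isp = 449 * 1312 / 1000 = 589 s*kg/L

589 s*kg/L


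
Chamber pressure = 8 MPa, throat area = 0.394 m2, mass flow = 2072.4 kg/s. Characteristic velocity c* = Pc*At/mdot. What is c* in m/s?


c* = 8e6 * 0.394 / 2072.4 = 1521 m/s

1521 m/s


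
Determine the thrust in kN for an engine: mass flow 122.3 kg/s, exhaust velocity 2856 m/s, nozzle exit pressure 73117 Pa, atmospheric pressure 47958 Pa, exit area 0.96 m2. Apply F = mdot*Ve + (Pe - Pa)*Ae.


F = 122.3 * 2856 + (73117 - 47958) * 0.96 = 373441.0 N = 373.4 kN

373.4 kN


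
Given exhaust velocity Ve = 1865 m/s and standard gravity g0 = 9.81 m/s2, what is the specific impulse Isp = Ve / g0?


Isp = Ve / g0 = 1865 / 9.81 = 190.1 s

190.1 s


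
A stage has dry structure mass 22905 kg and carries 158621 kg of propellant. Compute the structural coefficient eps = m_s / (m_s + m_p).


eps = 22905 / (22905 + 158621) = 0.1262

0.1262


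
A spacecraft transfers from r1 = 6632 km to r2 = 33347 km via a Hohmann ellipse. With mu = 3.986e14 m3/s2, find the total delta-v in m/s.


V1 = sqrt(mu/r1) = 7752.58 m/s
dV1 = V1*(sqrt(2*r2/(r1+r2)) - 1) = 2260.64 m/s
V2 = sqrt(mu/r2) = 3457.33 m/s
dV2 = V2*(1 - sqrt(2*r1/(r1+r2))) = 1465.91 m/s
Total dV = 3727 m/s

3727 m/s


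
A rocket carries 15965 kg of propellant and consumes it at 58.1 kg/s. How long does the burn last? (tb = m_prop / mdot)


tb = 15965 / 58.1 = 274.8 s

274.8 s


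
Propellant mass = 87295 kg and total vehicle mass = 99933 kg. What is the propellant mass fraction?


PMF = 87295 / 99933 = 0.874

0.874


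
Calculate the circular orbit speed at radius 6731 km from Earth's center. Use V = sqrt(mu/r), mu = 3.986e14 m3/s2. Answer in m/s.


V = sqrt(3.986e14 / 6731000) = 7695 m/s

7695 m/s


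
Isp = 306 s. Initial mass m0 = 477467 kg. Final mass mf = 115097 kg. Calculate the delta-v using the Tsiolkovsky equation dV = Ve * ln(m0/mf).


Ve = 306 * 9.81 = 3001.86 m/s
dV = 3001.86 * ln(477467/115097) = 4271 m/s

4271 m/s


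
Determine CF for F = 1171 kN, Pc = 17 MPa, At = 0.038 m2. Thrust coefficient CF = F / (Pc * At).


CF = 1171000 / (17e6 * 0.038) = 1.81

1.81


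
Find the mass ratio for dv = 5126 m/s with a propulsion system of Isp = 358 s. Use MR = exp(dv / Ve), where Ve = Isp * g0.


Ve = 358 * 9.81 = 3511.98 m/s
MR = exp(5126 / 3511.98) = 4.304

4.304


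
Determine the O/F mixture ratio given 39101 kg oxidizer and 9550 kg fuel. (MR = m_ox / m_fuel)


MR = 39101 / 9550 = 4.09

4.09


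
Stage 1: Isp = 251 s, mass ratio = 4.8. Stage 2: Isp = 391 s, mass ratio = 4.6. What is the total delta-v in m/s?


dV1 = 251 * 9.81 * ln(4.8) = 3862.4 m/s
dV2 = 391 * 9.81 * ln(4.6) = 5853.5 m/s
Total dV = 3862.4 + 5853.5 = 9715.9 m/s ~ 9716 m/s

9716 m/s


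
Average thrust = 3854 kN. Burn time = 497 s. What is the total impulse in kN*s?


It = 3854 * 497 = 1915438 kN*s

1915438 kN*s


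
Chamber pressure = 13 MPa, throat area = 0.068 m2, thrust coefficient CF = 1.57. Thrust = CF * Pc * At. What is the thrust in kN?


F = 1.57 * 13e6 * 0.068 = 1.3879e+06 N = 1387.9 kN

1387.9 kN


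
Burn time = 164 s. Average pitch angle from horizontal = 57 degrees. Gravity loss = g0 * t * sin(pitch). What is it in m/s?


GL = 9.81 * 164 * sin(57 deg) = 1349 m/s

1349 m/s


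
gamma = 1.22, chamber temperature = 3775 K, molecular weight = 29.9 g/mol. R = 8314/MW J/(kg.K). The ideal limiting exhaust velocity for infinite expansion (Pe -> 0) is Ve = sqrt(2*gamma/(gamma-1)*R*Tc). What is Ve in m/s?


R = 8314 / 29.9 = 278.06 J/(kg.K)
Ve = sqrt(2 * 1.22 / (1.22 - 1) * 278.06 * 3775) = 3412 m/s

3412 m/s


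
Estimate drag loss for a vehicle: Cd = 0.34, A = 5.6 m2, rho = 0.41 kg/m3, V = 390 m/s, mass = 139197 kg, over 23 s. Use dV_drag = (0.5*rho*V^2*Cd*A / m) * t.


D = 0.5 * 0.41 * 390^2 * 0.34 * 5.6 = 59367.67 N
a = 59367.67 / 139197 = 0.4265 m/s2
dV = 0.4265 * 23 = 9.8 m/s

9.8 m/s


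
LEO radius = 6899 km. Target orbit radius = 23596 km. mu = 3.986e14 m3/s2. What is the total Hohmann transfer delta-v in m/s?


V1 = sqrt(mu/r1) = 7601.08 m/s
dV1 = V1*(sqrt(2*r2/(r1+r2)) - 1) = 1854.65 m/s
V2 = sqrt(mu/r2) = 4110.07 m/s
dV2 = V2*(1 - sqrt(2*r1/(r1+r2))) = 1345.4 m/s
Total dV = 3200 m/s

3200 m/s


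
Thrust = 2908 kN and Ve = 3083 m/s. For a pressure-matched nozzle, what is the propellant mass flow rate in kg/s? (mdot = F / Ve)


mdot = F / Ve = 2908000 / 3083 = 943.2 kg/s

943.2 kg/s


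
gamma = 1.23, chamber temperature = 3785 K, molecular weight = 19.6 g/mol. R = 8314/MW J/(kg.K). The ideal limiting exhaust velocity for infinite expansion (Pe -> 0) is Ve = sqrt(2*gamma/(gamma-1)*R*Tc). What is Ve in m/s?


R = 8314 / 19.6 = 424.18 J/(kg.K)
Ve = sqrt(2 * 1.23 / (1.23 - 1) * 424.18 * 3785) = 4144 m/s

4144 m/s


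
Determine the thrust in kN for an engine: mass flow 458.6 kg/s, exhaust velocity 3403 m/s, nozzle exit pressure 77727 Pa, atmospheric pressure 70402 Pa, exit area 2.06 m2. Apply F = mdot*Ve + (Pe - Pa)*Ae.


F = 458.6 * 3403 + (77727 - 70402) * 2.06 = 1.5757e+06 N = 1575.7 kN

1575.7 kN


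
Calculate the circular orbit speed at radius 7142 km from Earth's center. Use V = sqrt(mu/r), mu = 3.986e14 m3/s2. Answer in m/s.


V = sqrt(3.986e14 / 7142000) = 7471 m/s

7471 m/s


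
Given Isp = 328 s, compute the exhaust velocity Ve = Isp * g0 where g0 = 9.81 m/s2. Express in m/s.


Ve = Isp * g0 = 328 * 9.81 = 3217.7 m/s

3217.7 m/s


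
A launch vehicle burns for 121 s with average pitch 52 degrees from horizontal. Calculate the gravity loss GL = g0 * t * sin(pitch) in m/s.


GL = 9.81 * 121 * sin(52 deg) = 935 m/s

935 m/s


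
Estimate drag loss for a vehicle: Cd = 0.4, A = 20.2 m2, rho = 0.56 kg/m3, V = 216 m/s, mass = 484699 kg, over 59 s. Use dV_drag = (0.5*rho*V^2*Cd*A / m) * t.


D = 0.5 * 0.56 * 216^2 * 0.4 * 20.2 = 105554.53 N
a = 105554.53 / 484699 = 0.2178 m/s2
dV = 0.2178 * 59 = 12.8 m/s

12.8 m/s


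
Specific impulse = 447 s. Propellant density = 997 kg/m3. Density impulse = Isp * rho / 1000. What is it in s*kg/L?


rho*Isp = 447 * 997 / 1000 = 446 s*kg/L

446 s*kg/L


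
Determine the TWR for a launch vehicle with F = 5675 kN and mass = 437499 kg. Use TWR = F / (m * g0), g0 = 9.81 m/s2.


TWR = 5675000 / (437499 * 9.81) = 1.32

1.32


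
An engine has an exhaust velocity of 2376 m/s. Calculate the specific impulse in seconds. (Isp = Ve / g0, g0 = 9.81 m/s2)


Isp = Ve / g0 = 2376 / 9.81 = 242.2 s

242.2 s


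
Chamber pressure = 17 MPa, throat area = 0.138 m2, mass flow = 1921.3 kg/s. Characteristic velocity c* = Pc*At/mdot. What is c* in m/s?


c* = 17e6 * 0.138 / 1921.3 = 1221 m/s

1221 m/s


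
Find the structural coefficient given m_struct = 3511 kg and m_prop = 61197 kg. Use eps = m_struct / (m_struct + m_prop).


eps = 3511 / (3511 + 61197) = 0.0543

0.0543


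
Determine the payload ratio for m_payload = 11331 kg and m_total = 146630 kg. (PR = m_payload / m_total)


PR = 11331 / 146630 = 0.0773

0.0773


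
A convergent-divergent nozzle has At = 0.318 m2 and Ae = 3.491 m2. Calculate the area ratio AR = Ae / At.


AR = 3.491 / 0.318 = 11.0

11.0


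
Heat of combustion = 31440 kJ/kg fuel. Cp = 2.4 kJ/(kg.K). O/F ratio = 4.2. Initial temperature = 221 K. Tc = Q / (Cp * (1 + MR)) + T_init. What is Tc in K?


Tc = 31440 / (2.4 * (1 + 4.2)) + 221 = 2740 K

2740 K


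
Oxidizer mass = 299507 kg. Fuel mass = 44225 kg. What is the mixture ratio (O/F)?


MR = 299507 / 44225 = 6.77

6.77


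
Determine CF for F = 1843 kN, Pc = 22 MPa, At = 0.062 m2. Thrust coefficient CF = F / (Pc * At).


CF = 1843000 / (22e6 * 0.062) = 1.35

1.35


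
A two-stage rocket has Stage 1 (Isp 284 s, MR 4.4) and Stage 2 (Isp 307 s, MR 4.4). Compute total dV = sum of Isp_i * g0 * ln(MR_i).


dV1 = 284 * 9.81 * ln(4.4) = 4127.8 m/s
dV2 = 307 * 9.81 * ln(4.4) = 4462.1 m/s
Total dV = 4127.8 + 4462.1 = 8589.9 m/s ~ 8590 m/s

8590 m/s


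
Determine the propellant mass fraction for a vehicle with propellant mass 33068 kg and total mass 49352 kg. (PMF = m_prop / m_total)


PMF = 33068 / 49352 = 0.67

0.67


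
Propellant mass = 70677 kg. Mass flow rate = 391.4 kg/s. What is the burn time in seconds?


tb = 70677 / 391.4 = 180.6 s

180.6 s


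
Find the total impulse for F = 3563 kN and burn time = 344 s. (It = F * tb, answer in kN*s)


It = 3563 * 344 = 1225672 kN*s

1225672 kN*s


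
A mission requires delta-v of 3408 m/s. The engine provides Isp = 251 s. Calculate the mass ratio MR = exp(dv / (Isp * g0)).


Ve = 251 * 9.81 = 2462.31 m/s
MR = exp(3408 / 2462.31) = 3.991

3.991


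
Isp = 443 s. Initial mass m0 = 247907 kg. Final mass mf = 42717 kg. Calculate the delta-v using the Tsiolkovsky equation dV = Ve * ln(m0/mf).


Ve = 443 * 9.81 = 4345.83 m/s
dV = 4345.83 * ln(247907/42717) = 7642 m/s

7642 m/s


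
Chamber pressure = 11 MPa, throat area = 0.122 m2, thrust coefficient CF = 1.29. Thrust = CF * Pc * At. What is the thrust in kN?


F = 1.29 * 11e6 * 0.122 = 1.7312e+06 N = 1731.2 kN

1731.2 kN


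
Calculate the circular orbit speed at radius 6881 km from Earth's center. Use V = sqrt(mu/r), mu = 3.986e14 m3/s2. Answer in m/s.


V = sqrt(3.986e14 / 6881000) = 7611 m/s

7611 m/s


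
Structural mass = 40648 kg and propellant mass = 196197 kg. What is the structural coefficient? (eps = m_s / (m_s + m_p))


eps = 40648 / (40648 + 196197) = 0.1716

0.1716


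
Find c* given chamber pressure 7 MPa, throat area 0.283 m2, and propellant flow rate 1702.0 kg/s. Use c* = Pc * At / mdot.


c* = 7e6 * 0.283 / 1702.0 = 1164 m/s

1164 m/s


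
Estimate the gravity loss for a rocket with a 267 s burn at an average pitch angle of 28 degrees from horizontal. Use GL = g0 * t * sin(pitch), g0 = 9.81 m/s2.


GL = 9.81 * 267 * sin(28 deg) = 1230 m/s

1230 m/s


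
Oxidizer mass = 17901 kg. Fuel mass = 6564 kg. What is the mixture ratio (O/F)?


MR = 17901 / 6564 = 2.73

2.73


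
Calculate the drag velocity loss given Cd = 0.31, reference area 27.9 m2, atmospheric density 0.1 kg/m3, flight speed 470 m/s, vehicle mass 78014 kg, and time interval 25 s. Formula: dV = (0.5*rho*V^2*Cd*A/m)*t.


D = 0.5 * 0.1 * 470^2 * 0.31 * 27.9 = 95528.2 N
a = 95528.2 / 78014 = 1.2245 m/s2
dV = 1.2245 * 25 = 30.6 m/s

30.6 m/s


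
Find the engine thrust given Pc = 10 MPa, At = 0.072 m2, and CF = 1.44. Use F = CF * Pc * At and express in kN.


F = 1.44 * 10e6 * 0.072 = 1.0368e+06 N = 1036.8 kN

1036.8 kN


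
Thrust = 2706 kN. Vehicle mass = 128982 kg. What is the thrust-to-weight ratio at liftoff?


TWR = 2706000 / (128982 * 9.81) = 2.14

2.14


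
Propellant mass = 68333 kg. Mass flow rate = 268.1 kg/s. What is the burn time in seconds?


tb = 68333 / 268.1 = 254.9 s

254.9 s


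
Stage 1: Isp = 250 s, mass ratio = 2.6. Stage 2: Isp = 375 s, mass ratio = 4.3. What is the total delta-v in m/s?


dV1 = 250 * 9.81 * ln(2.6) = 2343.4 m/s
dV2 = 375 * 9.81 * ln(4.3) = 5365.9 m/s
Total dV = 2343.4 + 5365.9 = 7709.3 m/s ~ 7709 m/s

7709 m/s


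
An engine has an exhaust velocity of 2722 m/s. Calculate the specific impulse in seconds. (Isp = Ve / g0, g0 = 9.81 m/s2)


Isp = Ve / g0 = 2722 / 9.81 = 277.5 s

277.5 s


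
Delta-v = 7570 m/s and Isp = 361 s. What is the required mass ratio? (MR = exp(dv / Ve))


Ve = 361 * 9.81 = 3541.41 m/s
MR = exp(7570 / 3541.41) = 8.479

8.479


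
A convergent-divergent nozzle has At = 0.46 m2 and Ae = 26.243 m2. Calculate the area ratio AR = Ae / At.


AR = 26.243 / 0.46 = 57.0

57.0


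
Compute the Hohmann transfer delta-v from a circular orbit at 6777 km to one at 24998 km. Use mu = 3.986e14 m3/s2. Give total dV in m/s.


V1 = sqrt(mu/r1) = 7669.2 m/s
dV1 = V1*(sqrt(2*r2/(r1+r2)) - 1) = 1950.8 m/s
V2 = sqrt(mu/r2) = 3993.15 m/s
dV2 = V2*(1 - sqrt(2*r1/(r1+r2))) = 1385.16 m/s
Total dV = 3336 m/s

3336 m/s


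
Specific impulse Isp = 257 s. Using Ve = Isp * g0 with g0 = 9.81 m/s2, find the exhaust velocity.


Ve = Isp * g0 = 257 * 9.81 = 2521.2 m/s

2521.2 m/s


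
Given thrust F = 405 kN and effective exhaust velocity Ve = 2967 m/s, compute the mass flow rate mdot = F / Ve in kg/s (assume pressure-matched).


mdot = F / Ve = 405000 / 2967 = 136.5 kg/s

136.5 kg/s


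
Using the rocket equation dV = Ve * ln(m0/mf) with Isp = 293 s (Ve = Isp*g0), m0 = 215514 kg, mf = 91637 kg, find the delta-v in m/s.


Ve = 293 * 9.81 = 2874.33 m/s
dV = 2874.33 * ln(215514/91637) = 2458 m/s

2458 m/s


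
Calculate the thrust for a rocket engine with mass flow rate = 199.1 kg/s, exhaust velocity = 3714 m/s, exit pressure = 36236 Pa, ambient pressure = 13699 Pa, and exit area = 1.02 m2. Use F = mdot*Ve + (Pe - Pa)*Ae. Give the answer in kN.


F = 199.1 * 3714 + (36236 - 13699) * 1.02 = 762445.0 N = 762.4 kN

762.4 kN


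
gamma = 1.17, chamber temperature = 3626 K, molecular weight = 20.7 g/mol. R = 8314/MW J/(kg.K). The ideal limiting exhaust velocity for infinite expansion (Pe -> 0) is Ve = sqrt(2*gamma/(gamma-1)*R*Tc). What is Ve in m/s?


R = 8314 / 20.7 = 401.64 J/(kg.K)
Ve = sqrt(2 * 1.17 / (1.17 - 1) * 401.64 * 3626) = 4477 m/s

4477 m/s


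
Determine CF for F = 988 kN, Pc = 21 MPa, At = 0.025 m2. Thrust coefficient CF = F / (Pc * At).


CF = 988000 / (21e6 * 0.025) = 1.88

1.88


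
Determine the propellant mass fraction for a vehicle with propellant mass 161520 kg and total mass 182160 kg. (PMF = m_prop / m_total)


PMF = 161520 / 182160 = 0.887

0.887


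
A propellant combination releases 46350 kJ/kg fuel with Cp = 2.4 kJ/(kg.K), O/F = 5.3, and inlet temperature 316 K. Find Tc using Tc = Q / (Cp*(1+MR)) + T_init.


Tc = 46350 / (2.4 * (1 + 5.3)) + 316 = 3381 K

3381 K


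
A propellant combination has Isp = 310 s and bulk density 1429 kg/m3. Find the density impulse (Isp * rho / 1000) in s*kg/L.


rho*Isp = 310 * 1429 / 1000 = 443 s*kg/L

443 s*kg/L


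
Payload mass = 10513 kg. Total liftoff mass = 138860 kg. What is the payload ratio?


PR = 10513 / 138860 = 0.0757

0.0757


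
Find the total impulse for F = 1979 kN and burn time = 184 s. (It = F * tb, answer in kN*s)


It = 1979 * 184 = 364136 kN*s

364136 kN*s


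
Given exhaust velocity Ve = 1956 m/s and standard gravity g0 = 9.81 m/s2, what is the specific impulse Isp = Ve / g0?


Isp = Ve / g0 = 1956 / 9.81 = 199.4 s

199.4 s


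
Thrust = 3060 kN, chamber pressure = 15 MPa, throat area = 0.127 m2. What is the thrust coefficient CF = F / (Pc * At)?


CF = 3060000 / (15e6 * 0.127) = 1.61

1.61


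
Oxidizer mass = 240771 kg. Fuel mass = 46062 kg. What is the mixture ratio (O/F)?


MR = 240771 / 46062 = 5.23

5.23


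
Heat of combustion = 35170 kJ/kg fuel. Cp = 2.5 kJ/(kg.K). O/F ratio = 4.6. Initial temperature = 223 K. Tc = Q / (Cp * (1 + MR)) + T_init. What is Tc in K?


Tc = 35170 / (2.5 * (1 + 4.6)) + 223 = 2735 K

2735 K


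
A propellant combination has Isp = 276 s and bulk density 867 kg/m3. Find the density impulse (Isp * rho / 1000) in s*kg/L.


rho*Isp = 276 * 867 / 1000 = 239 s*kg/L

239 s*kg/L


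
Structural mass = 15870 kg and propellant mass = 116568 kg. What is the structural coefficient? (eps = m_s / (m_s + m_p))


eps = 15870 / (15870 + 116568) = 0.1198

0.1198


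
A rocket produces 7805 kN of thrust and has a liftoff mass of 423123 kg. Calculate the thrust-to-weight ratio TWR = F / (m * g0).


TWR = 7805000 / (423123 * 9.81) = 1.88

1.88


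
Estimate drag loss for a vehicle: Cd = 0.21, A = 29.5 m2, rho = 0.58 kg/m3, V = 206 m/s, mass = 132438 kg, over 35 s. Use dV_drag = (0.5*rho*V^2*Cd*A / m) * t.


D = 0.5 * 0.58 * 206^2 * 0.21 * 29.5 = 76238.4 N
a = 76238.4 / 132438 = 0.5757 m/s2
dV = 0.5757 * 35 = 20.1 m/s

20.1 m/s


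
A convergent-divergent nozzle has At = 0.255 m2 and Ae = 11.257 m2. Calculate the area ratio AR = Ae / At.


AR = 11.257 / 0.255 = 44.1

44.1


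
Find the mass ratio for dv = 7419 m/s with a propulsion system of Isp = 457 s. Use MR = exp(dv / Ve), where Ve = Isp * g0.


Ve = 457 * 9.81 = 4483.17 m/s
MR = exp(7419 / 4483.17) = 5.232

5.232


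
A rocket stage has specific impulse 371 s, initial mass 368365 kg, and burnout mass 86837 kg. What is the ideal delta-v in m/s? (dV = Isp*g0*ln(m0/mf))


Ve = 371 * 9.81 = 3639.51 m/s
dV = 3639.51 * ln(368365/86837) = 5259 m/s

5259 m/s


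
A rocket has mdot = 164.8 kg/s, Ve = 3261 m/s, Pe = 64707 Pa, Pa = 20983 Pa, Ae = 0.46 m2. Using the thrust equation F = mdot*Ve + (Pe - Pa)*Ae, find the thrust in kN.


F = 164.8 * 3261 + (64707 - 20983) * 0.46 = 557526.0 N = 557.5 kN

557.5 kN


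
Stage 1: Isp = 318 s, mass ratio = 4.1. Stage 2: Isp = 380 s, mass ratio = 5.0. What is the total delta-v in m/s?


dV1 = 318 * 9.81 * ln(4.1) = 4401.7 m/s
dV2 = 380 * 9.81 * ln(5.0) = 5999.7 m/s
Total dV = 4401.7 + 5999.7 = 10401.4 m/s ~ 10401 m/s

10401 m/s


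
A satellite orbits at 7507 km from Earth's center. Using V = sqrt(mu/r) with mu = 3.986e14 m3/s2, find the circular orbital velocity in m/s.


V = sqrt(3.986e14 / 7507000) = 7287 m/s

7287 m/s


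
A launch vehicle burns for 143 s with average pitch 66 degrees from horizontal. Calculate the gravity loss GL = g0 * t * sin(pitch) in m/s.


GL = 9.81 * 143 * sin(66 deg) = 1282 m/s

1282 m/s


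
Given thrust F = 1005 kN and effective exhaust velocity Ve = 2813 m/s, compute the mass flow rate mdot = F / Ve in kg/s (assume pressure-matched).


mdot = F / Ve = 1005000 / 2813 = 357.3 kg/s

357.3 kg/s


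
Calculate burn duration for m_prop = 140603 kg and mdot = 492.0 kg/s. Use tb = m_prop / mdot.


tb = 140603 / 492.0 = 285.8 s

285.8 s


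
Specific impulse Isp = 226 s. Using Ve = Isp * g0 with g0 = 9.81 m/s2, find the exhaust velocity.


Ve = Isp * g0 = 226 * 9.81 = 2217.1 m/s

2217.1 m/s


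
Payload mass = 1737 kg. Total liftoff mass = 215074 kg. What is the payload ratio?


PR = 1737 / 215074 = 0.0081

0.0081


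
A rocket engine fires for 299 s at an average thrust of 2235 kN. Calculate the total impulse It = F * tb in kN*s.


It = 2235 * 299 = 668265 kN*s

668265 kN*s


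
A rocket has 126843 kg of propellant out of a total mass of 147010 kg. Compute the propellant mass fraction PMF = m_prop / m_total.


PMF = 126843 / 147010 = 0.863

0.863


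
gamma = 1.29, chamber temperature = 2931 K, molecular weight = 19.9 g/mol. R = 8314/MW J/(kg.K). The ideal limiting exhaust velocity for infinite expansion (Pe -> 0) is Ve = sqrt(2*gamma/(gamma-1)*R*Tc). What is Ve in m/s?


R = 8314 / 19.9 = 417.79 J/(kg.K)
Ve = sqrt(2 * 1.29 / (1.29 - 1) * 417.79 * 2931) = 3301 m/s

3301 m/s


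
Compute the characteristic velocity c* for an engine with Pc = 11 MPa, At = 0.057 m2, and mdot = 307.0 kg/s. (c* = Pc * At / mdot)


c* = 11e6 * 0.057 / 307.0 = 2042 m/s

2042 m/s


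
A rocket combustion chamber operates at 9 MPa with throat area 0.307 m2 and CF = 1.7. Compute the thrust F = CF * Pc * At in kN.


F = 1.7 * 9e6 * 0.307 = 4.6971e+06 N = 4697.1 kN

4697.1 kN


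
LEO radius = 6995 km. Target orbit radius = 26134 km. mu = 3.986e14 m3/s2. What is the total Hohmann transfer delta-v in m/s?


V1 = sqrt(mu/r1) = 7548.75 m/s
dV1 = V1*(sqrt(2*r2/(r1+r2)) - 1) = 1933.01 m/s
V2 = sqrt(mu/r2) = 3905.4 m/s
dV2 = V2*(1 - sqrt(2*r1/(r1+r2))) = 1367.53 m/s
Total dV = 3301 m/s

3301 m/s


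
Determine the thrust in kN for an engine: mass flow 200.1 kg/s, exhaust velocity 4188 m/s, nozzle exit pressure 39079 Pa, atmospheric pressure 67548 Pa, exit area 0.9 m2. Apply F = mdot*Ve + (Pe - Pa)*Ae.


F = 200.1 * 4188 + (39079 - 67548) * 0.9 = 812397.0 N = 812.4 kN

812.4 kN


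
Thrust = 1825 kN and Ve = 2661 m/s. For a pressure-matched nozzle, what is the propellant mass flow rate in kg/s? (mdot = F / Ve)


mdot = F / Ve = 1825000 / 2661 = 685.8 kg/s

685.8 kg/s


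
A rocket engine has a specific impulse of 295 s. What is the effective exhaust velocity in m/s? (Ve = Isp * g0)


Ve = Isp * g0 = 295 * 9.81 = 2894.0 m/s

2894.0 m/s


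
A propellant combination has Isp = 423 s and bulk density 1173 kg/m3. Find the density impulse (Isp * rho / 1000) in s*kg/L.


rho*Isp = 423 * 1173 / 1000 = 496 s*kg/L

496 s*kg/L


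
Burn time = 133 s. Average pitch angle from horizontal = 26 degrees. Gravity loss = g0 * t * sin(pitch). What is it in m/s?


GL = 9.81 * 133 * sin(26 deg) = 572 m/s

572 m/s


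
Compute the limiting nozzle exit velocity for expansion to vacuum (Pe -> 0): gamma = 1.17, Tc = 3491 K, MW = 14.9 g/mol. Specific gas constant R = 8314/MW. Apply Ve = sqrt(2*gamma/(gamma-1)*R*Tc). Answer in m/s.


R = 8314 / 14.9 = 557.99 J/(kg.K)
Ve = sqrt(2 * 1.17 / (1.17 - 1) * 557.99 * 3491) = 5178 m/s

5178 m/s


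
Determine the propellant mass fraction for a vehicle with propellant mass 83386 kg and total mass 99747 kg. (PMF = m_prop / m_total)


PMF = 83386 / 99747 = 0.836

0.836


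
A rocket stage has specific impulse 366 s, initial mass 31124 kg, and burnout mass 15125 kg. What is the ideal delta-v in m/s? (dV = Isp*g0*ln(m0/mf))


Ve = 366 * 9.81 = 3590.46 m/s
dV = 3590.46 * ln(31124/15125) = 2591 m/s

2591 m/s


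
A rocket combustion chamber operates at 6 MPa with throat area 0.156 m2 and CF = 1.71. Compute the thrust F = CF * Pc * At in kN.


F = 1.71 * 6e6 * 0.156 = 1.6006e+06 N = 1600.6 kN

1600.6 kN


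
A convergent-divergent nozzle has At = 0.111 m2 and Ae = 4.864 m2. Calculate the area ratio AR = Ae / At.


AR = 4.864 / 0.111 = 43.8

43.8


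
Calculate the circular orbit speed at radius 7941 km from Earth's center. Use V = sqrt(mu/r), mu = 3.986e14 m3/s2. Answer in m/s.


V = sqrt(3.986e14 / 7941000) = 7085 m/s

7085 m/s


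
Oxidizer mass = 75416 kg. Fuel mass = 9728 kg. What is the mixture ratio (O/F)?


MR = 75416 / 9728 = 7.75

7.75


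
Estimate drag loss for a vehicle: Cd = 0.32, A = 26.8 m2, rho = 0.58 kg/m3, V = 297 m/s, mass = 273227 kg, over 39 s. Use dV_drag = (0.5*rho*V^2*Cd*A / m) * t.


D = 0.5 * 0.58 * 297^2 * 0.32 * 26.8 = 219379.31 N
a = 219379.31 / 273227 = 0.8029 m/s2
dV = 0.8029 * 39 = 31.3 m/s

31.3 m/s


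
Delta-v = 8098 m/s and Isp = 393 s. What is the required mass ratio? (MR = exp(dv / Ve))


Ve = 393 * 9.81 = 3855.33 m/s
MR = exp(8098 / 3855.33) = 8.17

8.17


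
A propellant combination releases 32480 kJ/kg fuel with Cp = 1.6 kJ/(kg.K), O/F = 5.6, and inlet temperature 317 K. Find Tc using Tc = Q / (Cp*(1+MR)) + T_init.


Tc = 32480 / (1.6 * (1 + 5.6)) + 317 = 3393 K

3393 K


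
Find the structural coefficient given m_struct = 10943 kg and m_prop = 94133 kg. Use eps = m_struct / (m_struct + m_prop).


eps = 10943 / (10943 + 94133) = 0.1041

0.1041


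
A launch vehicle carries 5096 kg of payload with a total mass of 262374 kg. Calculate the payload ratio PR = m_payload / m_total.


PR = 5096 / 262374 = 0.0194

0.0194


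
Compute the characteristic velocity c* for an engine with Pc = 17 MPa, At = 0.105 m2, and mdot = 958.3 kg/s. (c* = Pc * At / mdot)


c* = 17e6 * 0.105 / 958.3 = 1863 m/s

1863 m/s


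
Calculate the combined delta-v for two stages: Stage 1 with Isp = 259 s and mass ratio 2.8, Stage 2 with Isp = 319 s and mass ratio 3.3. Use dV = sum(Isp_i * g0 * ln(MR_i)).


dV1 = 259 * 9.81 * ln(2.8) = 2616.0 m/s
dV2 = 319 * 9.81 * ln(3.3) = 3736.2 m/s
Total dV = 2616.0 + 3736.2 = 6352.2 m/s ~ 6352 m/s

6352 m/s


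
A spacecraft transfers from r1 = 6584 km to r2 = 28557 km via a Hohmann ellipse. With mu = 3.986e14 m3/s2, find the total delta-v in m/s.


V1 = sqrt(mu/r1) = 7780.79 m/s
dV1 = V1*(sqrt(2*r2/(r1+r2)) - 1) = 2138.67 m/s
V2 = sqrt(mu/r2) = 3736.05 m/s
dV2 = V2*(1 - sqrt(2*r1/(r1+r2))) = 1449.05 m/s
Total dV = 3588 m/s

3588 m/s


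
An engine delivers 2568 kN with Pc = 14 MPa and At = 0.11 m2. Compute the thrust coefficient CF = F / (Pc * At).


CF = 2568000 / (14e6 * 0.11) = 1.67

1.67


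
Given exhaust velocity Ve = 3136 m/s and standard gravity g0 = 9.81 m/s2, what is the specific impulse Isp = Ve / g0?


Isp = Ve / g0 = 3136 / 9.81 = 319.7 s

319.7 s


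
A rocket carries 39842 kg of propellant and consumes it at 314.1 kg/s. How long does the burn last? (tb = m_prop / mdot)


tb = 39842 / 314.1 = 126.8 s

126.8 s


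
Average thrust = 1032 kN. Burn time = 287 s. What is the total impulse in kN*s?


It = 1032 * 287 = 296184 kN*s

296184 kN*s


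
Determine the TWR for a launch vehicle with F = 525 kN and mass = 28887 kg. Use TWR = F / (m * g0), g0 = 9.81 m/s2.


TWR = 525000 / (28887 * 9.81) = 1.85

1.85


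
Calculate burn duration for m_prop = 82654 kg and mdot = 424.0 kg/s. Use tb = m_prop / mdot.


tb = 82654 / 424.0 = 194.9 s

194.9 s


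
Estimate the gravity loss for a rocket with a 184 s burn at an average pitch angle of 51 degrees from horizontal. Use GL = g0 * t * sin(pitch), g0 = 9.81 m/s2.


GL = 9.81 * 184 * sin(51 deg) = 1403 m/s

1403 m/s


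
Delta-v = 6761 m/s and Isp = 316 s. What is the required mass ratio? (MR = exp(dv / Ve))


Ve = 316 * 9.81 = 3099.96 m/s
MR = exp(6761 / 3099.96) = 8.855

8.855


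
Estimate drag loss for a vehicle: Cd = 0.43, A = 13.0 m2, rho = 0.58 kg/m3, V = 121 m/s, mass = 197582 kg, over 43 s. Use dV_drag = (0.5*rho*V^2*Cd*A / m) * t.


D = 0.5 * 0.58 * 121^2 * 0.43 * 13.0 = 23734.53 N
a = 23734.53 / 197582 = 0.1201 m/s2
dV = 0.1201 * 43 = 5.2 m/s

5.2 m/s


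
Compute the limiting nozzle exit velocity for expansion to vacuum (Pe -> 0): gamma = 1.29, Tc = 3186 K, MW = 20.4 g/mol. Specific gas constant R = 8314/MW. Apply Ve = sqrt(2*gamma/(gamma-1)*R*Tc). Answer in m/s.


R = 8314 / 20.4 = 407.55 J/(kg.K)
Ve = sqrt(2 * 1.29 / (1.29 - 1) * 407.55 * 3186) = 3399 m/s

3399 m/s


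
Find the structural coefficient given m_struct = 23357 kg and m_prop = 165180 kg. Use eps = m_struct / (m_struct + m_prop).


eps = 23357 / (23357 + 165180) = 0.1239

0.1239


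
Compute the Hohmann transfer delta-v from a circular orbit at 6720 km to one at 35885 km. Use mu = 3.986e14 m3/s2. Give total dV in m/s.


V1 = sqrt(mu/r1) = 7701.65 m/s
dV1 = V1*(sqrt(2*r2/(r1+r2)) - 1) = 2294.32 m/s
V2 = sqrt(mu/r2) = 3332.82 m/s
dV2 = V2*(1 - sqrt(2*r1/(r1+r2))) = 1460.93 m/s
Total dV = 3755 m/s

3755 m/s


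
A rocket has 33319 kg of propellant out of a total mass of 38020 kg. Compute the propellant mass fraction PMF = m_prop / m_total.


PMF = 33319 / 38020 = 0.876

0.876


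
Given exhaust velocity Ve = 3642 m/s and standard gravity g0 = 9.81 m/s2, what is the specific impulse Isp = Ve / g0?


Isp = Ve / g0 = 3642 / 9.81 = 371.3 s

371.3 s


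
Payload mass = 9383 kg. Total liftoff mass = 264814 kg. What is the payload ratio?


PR = 9383 / 264814 = 0.0354

0.0354


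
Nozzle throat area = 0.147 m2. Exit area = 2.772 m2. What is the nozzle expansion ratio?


AR = 2.772 / 0.147 = 18.9

18.9


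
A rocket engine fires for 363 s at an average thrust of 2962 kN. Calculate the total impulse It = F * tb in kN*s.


It = 2962 * 363 = 1075206 kN*s

1075206 kN*s


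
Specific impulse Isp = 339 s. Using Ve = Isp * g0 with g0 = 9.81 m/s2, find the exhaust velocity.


Ve = Isp * g0 = 339 * 9.81 = 3325.6 m/s

3325.6 m/s


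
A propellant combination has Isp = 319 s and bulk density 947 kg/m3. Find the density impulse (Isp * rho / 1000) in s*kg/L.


rho*Isp = 319 * 947 / 1000 = 302 s*kg/L

302 s*kg/L


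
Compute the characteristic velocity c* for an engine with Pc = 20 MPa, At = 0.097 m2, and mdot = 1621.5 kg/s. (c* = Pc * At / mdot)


c* = 20e6 * 0.097 / 1621.5 = 1196 m/s

1196 m/s


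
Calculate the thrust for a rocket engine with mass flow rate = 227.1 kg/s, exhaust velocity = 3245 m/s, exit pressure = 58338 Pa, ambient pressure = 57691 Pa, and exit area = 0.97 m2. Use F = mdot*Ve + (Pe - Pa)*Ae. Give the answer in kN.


F = 227.1 * 3245 + (58338 - 57691) * 0.97 = 737567.0 N = 737.6 kN

737.6 kN


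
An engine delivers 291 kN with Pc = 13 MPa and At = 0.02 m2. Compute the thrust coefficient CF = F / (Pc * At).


CF = 291000 / (13e6 * 0.02) = 1.12

1.12


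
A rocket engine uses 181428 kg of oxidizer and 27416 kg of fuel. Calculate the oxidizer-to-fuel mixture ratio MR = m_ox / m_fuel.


MR = 181428 / 27416 = 6.62

6.62


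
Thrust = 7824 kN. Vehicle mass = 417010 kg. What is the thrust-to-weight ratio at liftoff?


TWR = 7824000 / (417010 * 9.81) = 1.91

1.91


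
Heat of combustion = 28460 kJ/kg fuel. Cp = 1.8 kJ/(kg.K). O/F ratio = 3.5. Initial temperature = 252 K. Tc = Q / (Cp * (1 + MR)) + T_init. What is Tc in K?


Tc = 28460 / (1.8 * (1 + 3.5)) + 252 = 3766 K

3766 K


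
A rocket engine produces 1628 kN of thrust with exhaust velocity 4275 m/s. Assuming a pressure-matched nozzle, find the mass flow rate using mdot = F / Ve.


mdot = F / Ve = 1628000 / 4275 = 380.8 kg/s

380.8 kg/s


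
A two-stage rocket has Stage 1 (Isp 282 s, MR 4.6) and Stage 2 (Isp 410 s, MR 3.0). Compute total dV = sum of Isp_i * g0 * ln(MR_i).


dV1 = 282 * 9.81 * ln(4.6) = 4221.7 m/s
dV2 = 410 * 9.81 * ln(3.0) = 4418.7 m/s
Total dV = 4221.7 + 4418.7 = 8640.4 m/s ~ 8640 m/s

8640 m/s


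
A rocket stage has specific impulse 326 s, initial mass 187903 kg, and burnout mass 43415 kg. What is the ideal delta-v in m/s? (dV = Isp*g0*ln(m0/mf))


Ve = 326 * 9.81 = 3198.06 m/s
dV = 3198.06 * ln(187903/43415) = 4686 m/s

4686 m/s


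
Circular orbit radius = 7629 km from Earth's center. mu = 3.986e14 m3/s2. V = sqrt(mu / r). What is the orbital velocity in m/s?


V = sqrt(3.986e14 / 7629000) = 7228 m/s

7228 m/s


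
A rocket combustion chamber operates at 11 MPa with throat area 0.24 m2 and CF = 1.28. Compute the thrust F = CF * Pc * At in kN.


F = 1.28 * 11e6 * 0.24 = 3.3792e+06 N = 3379.2 kN

3379.2 kN


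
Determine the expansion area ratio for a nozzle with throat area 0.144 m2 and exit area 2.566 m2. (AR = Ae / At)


AR = 2.566 / 0.144 = 17.8

17.8


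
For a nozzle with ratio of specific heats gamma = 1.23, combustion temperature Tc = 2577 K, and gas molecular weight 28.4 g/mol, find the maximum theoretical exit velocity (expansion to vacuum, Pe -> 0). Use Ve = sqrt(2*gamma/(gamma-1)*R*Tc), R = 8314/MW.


R = 8314 / 28.4 = 292.75 J/(kg.K)
Ve = sqrt(2 * 1.23 / (1.23 - 1) * 292.75 * 2577) = 2841 m/s

2841 m/s


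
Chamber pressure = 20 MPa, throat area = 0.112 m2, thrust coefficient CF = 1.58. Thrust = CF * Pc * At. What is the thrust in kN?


F = 1.58 * 20e6 * 0.112 = 3.5392e+06 N = 3539.2 kN

3539.2 kN


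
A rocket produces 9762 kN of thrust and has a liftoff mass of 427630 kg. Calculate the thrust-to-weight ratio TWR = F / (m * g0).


TWR = 9762000 / (427630 * 9.81) = 2.33

2.33


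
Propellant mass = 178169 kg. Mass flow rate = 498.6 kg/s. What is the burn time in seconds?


tb = 178169 / 498.6 = 357.3 s

357.3 s


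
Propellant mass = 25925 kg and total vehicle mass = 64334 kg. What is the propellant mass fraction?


PMF = 25925 / 64334 = 0.403

0.403


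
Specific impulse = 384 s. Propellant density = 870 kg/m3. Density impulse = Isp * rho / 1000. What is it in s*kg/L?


rho*Isp = 384 * 870 / 1000 = 334 s*kg/L

334 s*kg/L


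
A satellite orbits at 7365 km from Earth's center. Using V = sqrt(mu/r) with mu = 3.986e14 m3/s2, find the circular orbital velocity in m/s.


V = sqrt(3.986e14 / 7365000) = 7357 m/s

7357 m/s


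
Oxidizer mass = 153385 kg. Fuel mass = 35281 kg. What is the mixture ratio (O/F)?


MR = 153385 / 35281 = 4.35

4.35


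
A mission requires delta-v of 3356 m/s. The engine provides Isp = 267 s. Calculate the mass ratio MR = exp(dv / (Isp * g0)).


Ve = 267 * 9.81 = 2619.27 m/s
MR = exp(3356 / 2619.27) = 3.601

3.601


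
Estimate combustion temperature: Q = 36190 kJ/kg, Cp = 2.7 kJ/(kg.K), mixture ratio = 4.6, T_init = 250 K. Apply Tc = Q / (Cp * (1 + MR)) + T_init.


Tc = 36190 / (2.7 * (1 + 4.6)) + 250 = 2644 K

2644 K


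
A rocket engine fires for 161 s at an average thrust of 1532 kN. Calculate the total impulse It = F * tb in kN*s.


It = 1532 * 161 = 246652 kN*s

246652 kN*s


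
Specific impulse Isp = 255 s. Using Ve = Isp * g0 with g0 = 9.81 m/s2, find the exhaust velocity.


Ve = Isp * g0 = 255 * 9.81 = 2501.6 m/s

2501.6 m/s


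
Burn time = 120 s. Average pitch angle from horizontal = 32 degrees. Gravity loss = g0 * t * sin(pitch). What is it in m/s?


GL = 9.81 * 120 * sin(32 deg) = 624 m/s

624 m/s


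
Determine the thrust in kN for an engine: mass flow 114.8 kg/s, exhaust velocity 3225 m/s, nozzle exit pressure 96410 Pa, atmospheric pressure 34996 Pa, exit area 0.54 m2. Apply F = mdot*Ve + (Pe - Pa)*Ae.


F = 114.8 * 3225 + (96410 - 34996) * 0.54 = 403394.0 N = 403.4 kN

403.4 kN


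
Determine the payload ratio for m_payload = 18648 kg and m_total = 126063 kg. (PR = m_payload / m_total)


PR = 18648 / 126063 = 0.1479

0.1479


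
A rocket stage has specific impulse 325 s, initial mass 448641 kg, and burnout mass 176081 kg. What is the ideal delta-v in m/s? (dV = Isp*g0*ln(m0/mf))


Ve = 325 * 9.81 = 3188.25 m/s
dV = 3188.25 * ln(448641/176081) = 2982 m/s

2982 m/s


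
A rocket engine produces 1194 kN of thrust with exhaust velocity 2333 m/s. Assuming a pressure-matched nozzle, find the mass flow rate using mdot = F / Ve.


mdot = F / Ve = 1194000 / 2333 = 511.8 kg/s

511.8 kg/s


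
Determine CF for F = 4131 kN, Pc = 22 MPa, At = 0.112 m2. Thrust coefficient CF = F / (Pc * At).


CF = 4131000 / (22e6 * 0.112) = 1.68

1.68


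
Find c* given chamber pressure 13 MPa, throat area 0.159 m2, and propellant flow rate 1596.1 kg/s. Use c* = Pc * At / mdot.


c* = 13e6 * 0.159 / 1596.1 = 1295 m/s

1295 m/s


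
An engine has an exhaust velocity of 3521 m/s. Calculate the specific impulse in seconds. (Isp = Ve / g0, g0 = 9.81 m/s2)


Isp = Ve / g0 = 3521 / 9.81 = 358.9 s

358.9 s
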